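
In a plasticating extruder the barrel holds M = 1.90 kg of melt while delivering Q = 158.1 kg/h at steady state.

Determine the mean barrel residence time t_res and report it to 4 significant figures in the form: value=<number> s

Throughput in SI: Q_s = 158.1 kg/h ÷ 3600 s/h = 0.0439167 kg/s
t_res = M / Q_s = 1.90 / 0.0439167 = 43.2638 s

value=43.26 s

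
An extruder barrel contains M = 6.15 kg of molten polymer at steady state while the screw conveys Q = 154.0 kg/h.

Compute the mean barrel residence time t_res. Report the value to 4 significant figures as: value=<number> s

value=143.8 s

Convert throughput: Q = 154.0 kg/h = 154.0/3600 = 0.0427778 kg/s
t_res = M / Q_s = 6.15 / 0.0427778 = 143.766 s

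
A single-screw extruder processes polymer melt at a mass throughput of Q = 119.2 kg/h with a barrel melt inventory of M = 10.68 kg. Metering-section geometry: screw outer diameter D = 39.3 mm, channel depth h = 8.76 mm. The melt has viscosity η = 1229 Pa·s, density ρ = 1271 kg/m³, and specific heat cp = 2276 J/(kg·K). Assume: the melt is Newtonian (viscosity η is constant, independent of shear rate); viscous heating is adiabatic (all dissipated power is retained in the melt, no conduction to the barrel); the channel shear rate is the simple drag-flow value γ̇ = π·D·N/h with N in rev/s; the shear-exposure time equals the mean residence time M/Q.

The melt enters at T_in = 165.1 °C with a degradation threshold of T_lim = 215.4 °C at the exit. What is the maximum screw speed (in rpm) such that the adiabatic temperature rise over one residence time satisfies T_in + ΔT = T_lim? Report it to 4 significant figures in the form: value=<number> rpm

Throughput in SI: Q_s = 119.2 kg/h ÷ 3600 s/h = 0.0331111 kg/s
t_res = M / Q_s = 10.68 ÷ 0.0331111 = 322.55 s
D = 39.3 mm = 0.0393 m;  h = 8.76 mm = 0.00876 m
ΔT_a = T_lim − T_in = 215.4 − 165.1 = 50.3 K
Invert ΔT = ηγ̇²t_res/(ρcp) for γ̇: γ̇_max² = ΔT_a ρ cp / (η t_res) = 50.3·1271·2276 / (1229·322.55) = 367.059 s⁻²
γ̇_max = sqrt(367.059) = 19.1588 s⁻¹
N_max = γ̇_max h / (πD) = 19.1588·0.00876/(π·0.0393) = 1.35935 rev/s → ×60 = 81.5607 rpm

value=81.56 rpm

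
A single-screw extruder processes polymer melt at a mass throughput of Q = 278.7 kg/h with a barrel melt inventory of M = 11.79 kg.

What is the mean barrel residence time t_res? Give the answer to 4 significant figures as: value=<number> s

Throughput in SI: Q_s = 278.7 kg/h ÷ 3600 s/h = 0.0774167 kg/s
t_res = M / Q_s = 11.79 / 0.0774167 = 152.293 s

value=152.3 s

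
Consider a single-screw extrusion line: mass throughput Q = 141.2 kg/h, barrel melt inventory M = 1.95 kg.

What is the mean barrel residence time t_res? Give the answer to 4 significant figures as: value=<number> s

Convert throughput: Q = 141.2 kg/h = 141.2/3600 = 0.0392222 kg/s
Mean residence time: t_res = M/Q_s = 1.95 kg / 0.0392222 kg/s = 49.7167 s

value=49.72 s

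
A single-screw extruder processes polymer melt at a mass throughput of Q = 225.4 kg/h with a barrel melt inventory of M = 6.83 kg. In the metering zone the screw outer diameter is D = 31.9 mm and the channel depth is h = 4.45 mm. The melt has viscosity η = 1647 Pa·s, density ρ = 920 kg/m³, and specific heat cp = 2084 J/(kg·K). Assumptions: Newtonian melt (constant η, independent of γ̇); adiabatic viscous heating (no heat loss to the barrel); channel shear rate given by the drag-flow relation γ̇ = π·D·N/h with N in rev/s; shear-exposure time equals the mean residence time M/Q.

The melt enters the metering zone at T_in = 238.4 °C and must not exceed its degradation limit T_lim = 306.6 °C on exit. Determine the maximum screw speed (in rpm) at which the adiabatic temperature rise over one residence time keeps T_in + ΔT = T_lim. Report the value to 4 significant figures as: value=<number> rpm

Convert throughput: Q = 225.4 kg/h = 225.4/3600 = 0.0626111 kg/s
Mean residence time: t_res = M/Q_s = 6.83 kg / 0.0626111 kg/s = 109.086 s
D = 31.9 mm = 0.0319 m;  h = 4.45 mm = 0.00445 m
ΔT_a = T_lim − T_in = 306.6 − 238.4 = 68.2 K
γ̇_max² = ΔT_a·ρ·cp/(η·t_res) = 68.2·920·2084/(1647·109.086) = 727.792 s⁻²
γ̇_max = √727.792 = 26.9776 s⁻¹
N_max = γ̇_max·h / (π·D) = 26.9776 · 0.00445 / (π · 0.0319) = 1.19791 rev/s = 71.8744 rpm

value=71.87 rpm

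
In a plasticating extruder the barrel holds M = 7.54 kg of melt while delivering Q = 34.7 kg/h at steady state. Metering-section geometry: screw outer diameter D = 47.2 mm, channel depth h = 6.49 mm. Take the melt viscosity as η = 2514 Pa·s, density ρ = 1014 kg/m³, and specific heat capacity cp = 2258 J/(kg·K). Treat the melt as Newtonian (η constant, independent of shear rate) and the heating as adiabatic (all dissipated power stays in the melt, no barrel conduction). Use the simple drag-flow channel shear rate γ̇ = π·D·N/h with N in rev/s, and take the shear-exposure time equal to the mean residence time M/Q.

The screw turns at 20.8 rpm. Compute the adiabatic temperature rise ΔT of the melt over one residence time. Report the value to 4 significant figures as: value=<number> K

Q_s = Q / 3600 = 34.7 / 3600 = 0.00963889 kg/s
t_res = M / Q_s = 7.54 ÷ 0.00963889 = 782.248 s
Convert to SI: D = 0.0472 m, h = 0.00649 m, N = 20.8/60 = 0.346667 rev/s
Shear rate: γ̇ = πDN/h = π·0.0472·0.346667/0.00649 = 7.92062 s⁻¹
Adiabatic rise: ΔT = η γ̇² t_res / (ρ cp) = 2514·(7.92062)²·782.248 / (1014·2258) = 53.8848 K

value=53.88 K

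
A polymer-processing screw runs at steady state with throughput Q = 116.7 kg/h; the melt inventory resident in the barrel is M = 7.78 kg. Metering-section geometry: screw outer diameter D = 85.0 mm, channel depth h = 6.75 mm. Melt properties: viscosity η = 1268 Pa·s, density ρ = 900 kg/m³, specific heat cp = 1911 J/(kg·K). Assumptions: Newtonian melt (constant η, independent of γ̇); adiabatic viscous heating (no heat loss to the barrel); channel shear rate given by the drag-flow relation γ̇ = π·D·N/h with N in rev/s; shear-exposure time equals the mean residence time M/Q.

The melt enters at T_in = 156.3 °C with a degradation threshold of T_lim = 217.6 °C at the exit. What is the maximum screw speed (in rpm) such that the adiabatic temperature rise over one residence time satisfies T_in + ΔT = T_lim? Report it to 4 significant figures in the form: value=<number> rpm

Convert throughput: Q = 116.7 kg/h = 116.7/3600 = 0.0324167 kg/s
Mean residence time: t_res = M/Q_s = 7.78 kg / 0.0324167 kg/s = 240 s
Geometry in SI: D = 85.0 mm → 0.085 m, h = 6.75 mm → 0.00675 m
ΔT_a = T_lim − T_in = 217.6 − 156.3 = 61.3 K
Invert ΔT = ηγ̇²t_res/(ρcp) for γ̇: γ̇_max² = ΔT_a ρ cp / (η t_res) = 61.3·900·1911 / (1268·240) = 346.444 s⁻²
γ̇_max = sqrt(346.444) = 18.613 s⁻¹
Solve γ̇ = πDN/h for N: N_max = γ̇_max·h/(π·D) = 18.613 × 0.00675 / (π × 0.085) = 0.470491 rev/s = 28.2295 rpm

value=28.23 rpm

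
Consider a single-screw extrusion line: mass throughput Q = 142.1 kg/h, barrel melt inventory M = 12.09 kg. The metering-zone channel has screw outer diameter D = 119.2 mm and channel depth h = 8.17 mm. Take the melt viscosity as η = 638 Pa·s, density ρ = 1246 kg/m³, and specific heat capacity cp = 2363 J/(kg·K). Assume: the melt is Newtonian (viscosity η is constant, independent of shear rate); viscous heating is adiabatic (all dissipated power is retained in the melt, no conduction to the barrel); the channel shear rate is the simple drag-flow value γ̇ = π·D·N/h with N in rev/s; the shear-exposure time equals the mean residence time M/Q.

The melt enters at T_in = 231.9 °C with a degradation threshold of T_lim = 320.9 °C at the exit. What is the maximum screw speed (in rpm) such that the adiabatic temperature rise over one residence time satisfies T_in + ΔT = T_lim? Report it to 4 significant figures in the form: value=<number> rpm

value=47.94 rpm

Convert throughput: Q = 142.1 kg/h = 142.1/3600 = 0.0394722 kg/s
t_res = M / Q_s = 12.09 ÷ 0.0394722 = 306.291 s
Geometry in SI: D = 119.2 mm → 0.1192 m, h = 8.17 mm → 0.00817 m
Allowable rise: ΔT_a = T_lim − T_in = 320.9 − 231.9 = 89 K
γ̇_max² = ΔT_a·ρ·cp/(η·t_res) = 89·1246·2363/(638·306.291) = 1340.96 s⁻²
Take the square root: γ̇_max = √(1340.96) = 36.6191 s⁻¹
Solve γ̇ = πDN/h for N: N_max = γ̇_max·h/(π·D) = 36.6191 × 0.00817 / (π × 0.1192) = 0.798922 rev/s = 47.9353 rpm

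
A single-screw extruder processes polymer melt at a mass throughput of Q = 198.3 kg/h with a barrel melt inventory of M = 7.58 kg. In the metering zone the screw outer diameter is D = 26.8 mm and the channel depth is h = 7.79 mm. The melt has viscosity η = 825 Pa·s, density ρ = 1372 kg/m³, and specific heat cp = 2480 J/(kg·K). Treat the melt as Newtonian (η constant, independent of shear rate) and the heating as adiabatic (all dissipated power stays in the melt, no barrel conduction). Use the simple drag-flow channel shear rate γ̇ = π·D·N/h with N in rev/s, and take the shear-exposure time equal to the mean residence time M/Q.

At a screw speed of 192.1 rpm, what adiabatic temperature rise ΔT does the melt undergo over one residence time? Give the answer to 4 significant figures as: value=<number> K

Throughput in SI: Q_s = 198.3 kg/h ÷ 3600 s/h = 0.0550833 kg/s
t_res = M / Q_s = 7.58 / 0.0550833 = 137.61 s
D = 26.8 mm = 0.0268 m;  h = 7.79 mm = 0.00779 m;  N = 192.1 rpm / 60 = 3.20167 rev/s
γ̇ = π D N / h = (π)(0.0268)(3.20167) / 0.00779 = 34.6038 s⁻¹
Adiabatic rise: ΔT = η γ̇² t_res / (ρ cp) = 825·(34.6038)²·137.61 / (1372·2480) = 39.9525 K

value=39.95 K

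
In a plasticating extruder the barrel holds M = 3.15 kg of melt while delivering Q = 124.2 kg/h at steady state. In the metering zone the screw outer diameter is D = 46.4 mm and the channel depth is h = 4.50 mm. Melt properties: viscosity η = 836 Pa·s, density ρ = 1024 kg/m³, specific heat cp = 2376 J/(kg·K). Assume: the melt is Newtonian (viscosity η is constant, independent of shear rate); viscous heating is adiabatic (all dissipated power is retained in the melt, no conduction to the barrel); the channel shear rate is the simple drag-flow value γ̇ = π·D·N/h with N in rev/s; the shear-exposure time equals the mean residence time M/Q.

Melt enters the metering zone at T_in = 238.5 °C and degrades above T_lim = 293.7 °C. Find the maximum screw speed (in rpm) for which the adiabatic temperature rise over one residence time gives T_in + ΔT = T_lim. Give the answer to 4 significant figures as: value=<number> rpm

value=77.69 rpm

Q_s = Q / 3600 = 124.2 / 3600 = 0.0345 kg/s
Mean residence time: t_res = M/Q_s = 3.15 kg / 0.0345 kg/s = 91.3043 s
Geometry in SI: D = 46.4 mm → 0.0464 m, h = 4.50 mm → 0.0045 m
ΔT_a = T_lim − T_in = 293.7 − 238.5 = 55.2 K
γ̇_max² = ΔT_a·ρ·cp/(η·t_res) = 55.2·1024·2376/(836·91.3043) = 1759.49 s⁻²
γ̇_max = √1759.49 = 41.9463 s⁻¹
N_max = γ̇_max·h / (π·D) = 41.9463 · 0.0045 / (π · 0.0464) = 1.29491 rev/s = 77.6944 rpm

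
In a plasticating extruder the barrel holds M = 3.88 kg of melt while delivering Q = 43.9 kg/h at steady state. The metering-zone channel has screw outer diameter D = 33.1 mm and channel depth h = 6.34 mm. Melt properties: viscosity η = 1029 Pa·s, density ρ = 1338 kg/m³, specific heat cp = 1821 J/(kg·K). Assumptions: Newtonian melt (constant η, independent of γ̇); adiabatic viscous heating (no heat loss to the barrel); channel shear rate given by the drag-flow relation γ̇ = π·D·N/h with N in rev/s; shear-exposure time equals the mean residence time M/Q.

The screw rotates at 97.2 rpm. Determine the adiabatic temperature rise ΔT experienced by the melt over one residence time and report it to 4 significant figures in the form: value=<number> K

Throughput in SI: Q_s = 43.9 kg/h ÷ 3600 s/h = 0.0121944 kg/s
t_res = M / Q_s = 3.88 ÷ 0.0121944 = 318.178 s
Geometry in metres: D = 33.1 mm → 0.0331 m, h = 6.34 mm → 0.00634 m; screw speed N = 97.2 rpm = 1.62 rev/s
γ̇ = π D N / h = (π)(0.0331)(1.62) / 0.00634 = 26.5707 s⁻¹
ΔT = η·γ̇²·t_res / (ρ·cp) = 1029 · (26.5707)² · 318.178 / (1338 · 1821) = 94.8694 K

value=94.87 K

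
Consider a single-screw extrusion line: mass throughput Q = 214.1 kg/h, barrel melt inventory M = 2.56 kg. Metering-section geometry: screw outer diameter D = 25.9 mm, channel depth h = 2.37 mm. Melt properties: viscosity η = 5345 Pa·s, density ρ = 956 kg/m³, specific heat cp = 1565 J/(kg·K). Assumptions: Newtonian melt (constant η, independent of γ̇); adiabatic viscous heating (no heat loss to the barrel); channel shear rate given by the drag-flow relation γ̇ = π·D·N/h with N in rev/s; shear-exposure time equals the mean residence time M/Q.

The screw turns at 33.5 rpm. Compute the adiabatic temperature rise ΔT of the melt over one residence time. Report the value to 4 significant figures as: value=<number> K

Convert throughput: Q = 214.1 kg/h = 214.1/3600 = 0.0594722 kg/s
Mean residence time: t_res = M/Q_s = 2.56 kg / 0.0594722 kg/s = 43.0453 s
Convert to SI: D = 0.0259 m, h = 0.00237 m, N = 33.5/60 = 0.558333 rev/s
γ̇ = π D N / h = (π)(0.0259)(0.558333) / 0.00237 = 19.1688 s⁻¹
Adiabatic rise: ΔT = η γ̇² t_res / (ρ cp) = 5345·(19.1688)²·43.0453 / (956·1565) = 56.5055 K

value=56.51 K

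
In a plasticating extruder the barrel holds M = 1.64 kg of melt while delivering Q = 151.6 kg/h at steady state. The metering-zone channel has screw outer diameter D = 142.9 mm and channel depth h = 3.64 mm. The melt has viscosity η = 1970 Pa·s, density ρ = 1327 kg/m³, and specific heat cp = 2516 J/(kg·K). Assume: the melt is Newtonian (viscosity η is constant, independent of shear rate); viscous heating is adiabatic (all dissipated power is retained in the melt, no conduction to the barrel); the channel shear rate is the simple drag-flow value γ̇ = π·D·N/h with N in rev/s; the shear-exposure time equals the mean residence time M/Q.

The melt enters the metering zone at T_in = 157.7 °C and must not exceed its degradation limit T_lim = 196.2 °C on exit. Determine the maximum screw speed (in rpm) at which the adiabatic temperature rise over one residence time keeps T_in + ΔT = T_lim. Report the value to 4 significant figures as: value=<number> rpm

value=19.91 rpm

Throughput in SI: Q_s = 151.6 kg/h ÷ 3600 s/h = 0.0421111 kg/s
t_res = M / Q_s = 1.64 / 0.0421111 = 38.9446 s
Geometry in SI: D = 142.9 mm → 0.1429 m, h = 3.64 mm → 0.00364 m
ΔT_a = T_lim − T_in = 196.2 − 157.7 = 38.5 K
γ̇_max² = ΔT_a·ρ·cp/(η·t_res) = 38.5·1327·2516/(1970·38.9446) = 1675.44 s⁻²
γ̇_max = √1675.44 = 40.9321 s⁻¹
Solve γ̇ = πDN/h for N: N_max = γ̇_max·h/(π·D) = 40.9321 × 0.00364 / (π × 0.1429) = 0.331882 rev/s = 19.9129 rpm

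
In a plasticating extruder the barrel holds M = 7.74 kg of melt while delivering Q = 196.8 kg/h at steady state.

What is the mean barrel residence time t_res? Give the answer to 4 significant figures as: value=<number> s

Convert throughput: Q = 196.8 kg/h = 196.8/3600 = 0.0546667 kg/s
Mean residence time: t_res = M/Q_s = 7.74 kg / 0.0546667 kg/s = 141.585 s

value=141.6 s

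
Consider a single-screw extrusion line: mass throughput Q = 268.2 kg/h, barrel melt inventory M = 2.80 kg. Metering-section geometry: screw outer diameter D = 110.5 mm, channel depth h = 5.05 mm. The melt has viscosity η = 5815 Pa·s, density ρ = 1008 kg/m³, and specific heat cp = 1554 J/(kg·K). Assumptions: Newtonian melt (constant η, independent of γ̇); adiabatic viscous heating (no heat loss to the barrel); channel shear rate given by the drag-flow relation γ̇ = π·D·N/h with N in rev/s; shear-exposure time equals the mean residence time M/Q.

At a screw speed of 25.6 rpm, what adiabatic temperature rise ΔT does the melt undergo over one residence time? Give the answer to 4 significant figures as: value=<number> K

Throughput in SI: Q_s = 268.2 kg/h ÷ 3600 s/h = 0.0745 kg/s
t_res = M / Q_s = 2.80 / 0.0745 = 37.5839 s
Convert to SI: D = 0.1105 m, h = 0.00505 m, N = 25.6/60 = 0.426667 rev/s
γ̇ = π·D·N / h = π · 0.1105 · 0.426667 / 0.00505 = 29.3298 s⁻¹
Adiabatic rise: ΔT = η γ̇² t_res / (ρ cp) = 5815·(29.3298)²·37.5839 / (1008·1554) = 120.021 K

value=120.0 K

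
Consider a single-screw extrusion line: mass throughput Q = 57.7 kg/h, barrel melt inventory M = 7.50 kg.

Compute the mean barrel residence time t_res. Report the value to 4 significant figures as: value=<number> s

Throughput in SI: Q_s = 57.7 kg/h ÷ 3600 s/h = 0.0160278 kg/s
t_res = M / Q_s = 7.50 / 0.0160278 = 467.938 s

value=467.9 s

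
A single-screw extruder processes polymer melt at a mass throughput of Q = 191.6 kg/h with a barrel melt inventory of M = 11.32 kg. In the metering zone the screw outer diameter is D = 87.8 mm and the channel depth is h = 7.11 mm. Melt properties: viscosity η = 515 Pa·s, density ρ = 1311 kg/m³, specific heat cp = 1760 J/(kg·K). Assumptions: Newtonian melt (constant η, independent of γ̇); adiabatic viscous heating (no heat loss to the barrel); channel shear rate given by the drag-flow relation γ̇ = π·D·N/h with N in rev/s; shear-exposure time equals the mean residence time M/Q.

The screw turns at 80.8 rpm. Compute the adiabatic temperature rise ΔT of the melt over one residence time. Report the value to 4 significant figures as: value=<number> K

Q_s = Q / 3600 = 191.6 / 3600 = 0.0532222 kg/s
Mean residence time: t_res = M/Q_s = 11.32 kg / 0.0532222 kg/s = 212.693 s
D = 87.8 mm = 0.0878 m;  h = 7.11 mm = 0.00711 m;  N = 80.8 rpm / 60 = 1.34667 rev/s
γ̇ = π D N / h = (π)(0.0878)(1.34667) / 0.00711 = 52.2438 s⁻¹
ΔT = η·γ̇²·t_res/(ρ·cp) = [515 × 52.2438² × 212.693] / [1311 × 1760] = 129.573 K

value=129.6 K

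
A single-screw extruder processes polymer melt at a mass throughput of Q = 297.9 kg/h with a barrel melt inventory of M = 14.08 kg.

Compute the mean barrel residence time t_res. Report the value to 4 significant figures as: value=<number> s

Convert throughput: Q = 297.9 kg/h = 297.9/3600 = 0.08275 kg/s
t_res = M / Q_s = 14.08 / 0.08275 = 170.151 s

value=170.2 s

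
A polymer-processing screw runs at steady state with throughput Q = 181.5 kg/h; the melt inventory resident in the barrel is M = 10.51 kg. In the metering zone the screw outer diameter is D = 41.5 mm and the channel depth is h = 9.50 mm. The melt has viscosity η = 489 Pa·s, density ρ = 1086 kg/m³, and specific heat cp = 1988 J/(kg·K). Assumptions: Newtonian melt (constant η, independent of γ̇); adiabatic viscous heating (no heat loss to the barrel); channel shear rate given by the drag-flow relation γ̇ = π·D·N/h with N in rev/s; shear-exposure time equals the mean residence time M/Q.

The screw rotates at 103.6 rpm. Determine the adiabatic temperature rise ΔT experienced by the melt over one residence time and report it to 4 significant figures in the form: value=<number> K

value=26.51 K

Throughput in SI: Q_s = 181.5 kg/h ÷ 3600 s/h = 0.0504167 kg/s
t_res = M / Q_s = 10.51 ÷ 0.0504167 = 208.463 s
D = 41.5 mm = 0.0415 m;  h = 9.50 mm = 0.0095 m;  N = 103.6 rpm / 60 = 1.72667 rev/s
γ̇ = π·D·N / h = π · 0.0415 · 1.72667 / 0.0095 = 23.6964 s⁻¹
Adiabatic rise: ΔT = η γ̇² t_res / (ρ cp) = 489·(23.6964)²·208.463 / (1086·1988) = 26.5129 K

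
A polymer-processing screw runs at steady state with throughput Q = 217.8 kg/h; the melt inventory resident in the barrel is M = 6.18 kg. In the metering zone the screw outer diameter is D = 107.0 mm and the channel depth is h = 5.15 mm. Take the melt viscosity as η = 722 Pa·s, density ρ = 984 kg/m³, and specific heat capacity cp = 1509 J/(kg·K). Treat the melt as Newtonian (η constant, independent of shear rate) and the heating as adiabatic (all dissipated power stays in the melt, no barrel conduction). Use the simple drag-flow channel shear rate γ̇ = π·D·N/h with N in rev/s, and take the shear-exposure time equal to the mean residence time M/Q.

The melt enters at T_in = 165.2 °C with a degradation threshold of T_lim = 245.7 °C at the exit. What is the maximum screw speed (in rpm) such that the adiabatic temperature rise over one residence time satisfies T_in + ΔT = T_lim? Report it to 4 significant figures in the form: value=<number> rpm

value=37.01 rpm

Convert throughput: Q = 217.8 kg/h = 217.8/3600 = 0.0605 kg/s
t_res = M / Q_s = 6.18 / 0.0605 = 102.149 s
Convert to metres: D = 0.107 m, h = 0.00515 m
ΔT_a = T_lim − T_in = 245.7 − 165.2 = 80.5 K
γ̇_max² = ΔT_a·ρ·cp/(η·t_res) = 80.5·984·1509/(722·102.149) = 1620.73 s⁻²
γ̇_max = sqrt(1620.73) = 40.2583 s⁻¹
N_max = γ̇_max h / (πD) = 40.2583·0.00515/(π·0.107) = 0.616778 rev/s → ×60 = 37.0067 rpm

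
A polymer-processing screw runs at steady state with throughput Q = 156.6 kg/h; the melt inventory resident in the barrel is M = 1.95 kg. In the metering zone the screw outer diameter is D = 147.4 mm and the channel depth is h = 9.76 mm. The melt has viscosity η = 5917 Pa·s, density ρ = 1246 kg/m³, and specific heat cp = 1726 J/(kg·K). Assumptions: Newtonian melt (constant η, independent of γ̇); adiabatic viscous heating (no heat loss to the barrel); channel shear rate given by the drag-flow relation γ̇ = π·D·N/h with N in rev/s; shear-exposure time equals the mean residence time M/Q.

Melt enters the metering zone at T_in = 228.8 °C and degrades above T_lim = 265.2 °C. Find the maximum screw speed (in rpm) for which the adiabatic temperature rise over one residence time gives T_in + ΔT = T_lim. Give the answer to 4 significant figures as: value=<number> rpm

Throughput in SI: Q_s = 156.6 kg/h ÷ 3600 s/h = 0.0435 kg/s
Mean residence time: t_res = M/Q_s = 1.95 kg / 0.0435 kg/s = 44.8276 s
Geometry in SI: D = 147.4 mm → 0.1474 m, h = 9.76 mm → 0.00976 m
ΔT_a = T_lim − T_in = 265.2 − 228.8 = 36.4 K
γ̇_max² = ΔT_a·ρ·cp / (η·t_res) = [36.4 × 1246 × 1726] / [5917 × 44.8276] = 295.13 s⁻²
Take the square root: γ̇_max = √(295.13) = 17.1793 s⁻¹
N_max = γ̇_max h / (πD) = 17.1793·0.00976/(π·0.1474) = 0.362084 rev/s → ×60 = 21.725 rpm

value=21.73 rpm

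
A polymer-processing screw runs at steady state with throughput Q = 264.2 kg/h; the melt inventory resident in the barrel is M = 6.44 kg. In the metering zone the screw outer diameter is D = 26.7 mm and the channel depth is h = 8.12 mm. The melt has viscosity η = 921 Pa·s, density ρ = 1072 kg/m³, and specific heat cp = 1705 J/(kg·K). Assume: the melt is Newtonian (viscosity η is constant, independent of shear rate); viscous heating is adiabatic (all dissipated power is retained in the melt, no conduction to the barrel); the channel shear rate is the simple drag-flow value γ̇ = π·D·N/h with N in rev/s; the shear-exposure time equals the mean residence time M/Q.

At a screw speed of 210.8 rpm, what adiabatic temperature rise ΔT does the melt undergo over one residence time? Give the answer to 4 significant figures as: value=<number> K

Throughput in SI: Q_s = 264.2 kg/h ÷ 3600 s/h = 0.0733889 kg/s
t_res = M / Q_s = 6.44 / 0.0733889 = 87.7517 s
Convert to SI: D = 0.0267 m, h = 0.00812 m, N = 210.8/60 = 3.51333 rev/s
γ̇ = π D N / h = (π)(0.0267)(3.51333) / 0.00812 = 36.2931 s⁻¹
ΔT = η·γ̇²·t_res / (ρ·cp) = 921 · (36.2931)² · 87.7517 / (1072 · 1705) = 58.2432 K

value=58.24 K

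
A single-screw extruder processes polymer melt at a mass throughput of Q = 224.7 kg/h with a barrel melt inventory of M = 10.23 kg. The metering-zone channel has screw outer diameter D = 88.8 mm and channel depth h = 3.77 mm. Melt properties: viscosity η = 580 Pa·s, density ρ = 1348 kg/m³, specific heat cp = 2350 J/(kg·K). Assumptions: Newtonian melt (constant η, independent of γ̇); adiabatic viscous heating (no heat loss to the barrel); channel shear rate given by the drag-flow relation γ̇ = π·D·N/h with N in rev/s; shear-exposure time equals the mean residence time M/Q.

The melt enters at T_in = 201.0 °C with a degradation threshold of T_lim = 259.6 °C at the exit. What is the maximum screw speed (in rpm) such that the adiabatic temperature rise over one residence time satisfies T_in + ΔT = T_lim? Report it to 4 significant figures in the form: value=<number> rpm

Q_s = Q / 3600 = 224.7 / 3600 = 0.0624167 kg/s
t_res = M / Q_s = 10.23 / 0.0624167 = 163.899 s
D = 88.8 mm = 0.0888 m;  h = 3.77 mm = 0.00377 m
Allowable rise: ΔT_a = T_lim − T_in = 259.6 − 201.0 = 58.6 K
Invert ΔT = ηγ̇²t_res/(ρcp) for γ̇: γ̇_max² = ΔT_a ρ cp / (η t_res) = 58.6·1348·2350 / (580·163.899) = 1952.78 s⁻²
γ̇_max = sqrt(1952.78) = 44.1902 s⁻¹
N_max = γ̇_max h / (πD) = 44.1902·0.00377/(π·0.0888) = 0.597179 rev/s → ×60 = 35.8308 rpm

value=35.83 rpm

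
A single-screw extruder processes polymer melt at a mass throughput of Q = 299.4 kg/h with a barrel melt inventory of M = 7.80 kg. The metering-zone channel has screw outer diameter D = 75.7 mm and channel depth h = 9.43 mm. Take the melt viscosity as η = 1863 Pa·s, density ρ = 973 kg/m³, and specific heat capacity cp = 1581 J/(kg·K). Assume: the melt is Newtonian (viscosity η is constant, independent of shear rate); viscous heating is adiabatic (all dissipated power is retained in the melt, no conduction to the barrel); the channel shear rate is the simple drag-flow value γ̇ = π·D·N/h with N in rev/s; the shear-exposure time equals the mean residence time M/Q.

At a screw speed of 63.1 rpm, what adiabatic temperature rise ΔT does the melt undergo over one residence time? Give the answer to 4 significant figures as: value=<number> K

value=79.90 K

Q_s = Q / 3600 = 299.4 / 3600 = 0.0831667 kg/s
t_res = M / Q_s = 7.80 ÷ 0.0831667 = 93.7876 s
Convert to SI: D = 0.0757 m, h = 0.00943 m, N = 63.1/60 = 1.05167 rev/s
Shear rate: γ̇ = πDN/h = π·0.0757·1.05167/0.00943 = 26.5224 s⁻¹
ΔT = η·γ̇²·t_res / (ρ·cp) = 1863 · (26.5224)² · 93.7876 / (973 · 1581) = 79.8983 K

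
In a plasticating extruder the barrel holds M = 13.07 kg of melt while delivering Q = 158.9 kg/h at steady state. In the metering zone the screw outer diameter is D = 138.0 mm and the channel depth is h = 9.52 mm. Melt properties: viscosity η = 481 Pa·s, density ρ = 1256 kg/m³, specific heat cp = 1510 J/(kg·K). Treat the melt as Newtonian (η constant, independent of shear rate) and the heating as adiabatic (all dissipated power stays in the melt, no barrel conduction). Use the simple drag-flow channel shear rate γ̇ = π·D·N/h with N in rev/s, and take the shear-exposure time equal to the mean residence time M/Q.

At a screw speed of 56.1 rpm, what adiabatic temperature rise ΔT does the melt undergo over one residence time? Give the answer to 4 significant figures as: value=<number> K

Convert throughput: Q = 158.9 kg/h = 158.9/3600 = 0.0441389 kg/s
t_res = M / Q_s = 13.07 / 0.0441389 = 296.111 s
Geometry in metres: D = 138.0 mm → 0.138 m, h = 9.52 mm → 0.00952 m; screw speed N = 56.1 rpm = 0.935 rev/s
γ̇ = π D N / h = (π)(0.138)(0.935) / 0.00952 = 42.5798 s⁻¹
ΔT = η·γ̇²·t_res / (ρ·cp) = 481 · (42.5798)² · 296.111 / (1256 · 1510) = 136.157 K

value=136.2 K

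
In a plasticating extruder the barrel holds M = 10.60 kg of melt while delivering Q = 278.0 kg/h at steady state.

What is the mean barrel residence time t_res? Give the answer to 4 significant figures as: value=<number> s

value=137.3 s

Q_s = Q / 3600 = 278.0 / 3600 = 0.0772222 kg/s
t_res = M / Q_s = 10.60 / 0.0772222 = 137.266 s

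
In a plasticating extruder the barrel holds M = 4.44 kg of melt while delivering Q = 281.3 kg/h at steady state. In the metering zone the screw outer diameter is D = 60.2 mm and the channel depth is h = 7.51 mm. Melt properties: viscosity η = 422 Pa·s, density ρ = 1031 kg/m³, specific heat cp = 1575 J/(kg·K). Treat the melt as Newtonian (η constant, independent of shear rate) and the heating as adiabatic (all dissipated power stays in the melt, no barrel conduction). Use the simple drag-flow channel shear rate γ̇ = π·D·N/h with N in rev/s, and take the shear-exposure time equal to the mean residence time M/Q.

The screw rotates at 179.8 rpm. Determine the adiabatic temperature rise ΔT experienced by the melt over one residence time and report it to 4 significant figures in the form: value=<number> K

Convert throughput: Q = 281.3 kg/h = 281.3/3600 = 0.0781389 kg/s
Mean residence time: t_res = M/Q_s = 4.44 kg / 0.0781389 kg/s = 56.8219 s
Geometry in metres: D = 60.2 mm → 0.0602 m, h = 7.51 mm → 0.00751 m; screw speed N = 179.8 rpm = 2.99667 rev/s
γ̇ = π·D·N / h = π · 0.0602 · 2.99667 / 0.00751 = 75.4649 s⁻¹
ΔT = η·γ̇²·t_res/(ρ·cp) = [422 × 75.4649² × 56.8219] / [1031 × 1575] = 84.0966 K

value=84.10 K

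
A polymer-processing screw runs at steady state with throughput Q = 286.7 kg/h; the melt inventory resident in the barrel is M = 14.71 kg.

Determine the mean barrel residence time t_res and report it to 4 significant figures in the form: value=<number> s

Q_s = Q / 3600 = 286.7 / 3600 = 0.0796389 kg/s
t_res = M / Q_s = 14.71 / 0.0796389 = 184.709 s

value=184.7 s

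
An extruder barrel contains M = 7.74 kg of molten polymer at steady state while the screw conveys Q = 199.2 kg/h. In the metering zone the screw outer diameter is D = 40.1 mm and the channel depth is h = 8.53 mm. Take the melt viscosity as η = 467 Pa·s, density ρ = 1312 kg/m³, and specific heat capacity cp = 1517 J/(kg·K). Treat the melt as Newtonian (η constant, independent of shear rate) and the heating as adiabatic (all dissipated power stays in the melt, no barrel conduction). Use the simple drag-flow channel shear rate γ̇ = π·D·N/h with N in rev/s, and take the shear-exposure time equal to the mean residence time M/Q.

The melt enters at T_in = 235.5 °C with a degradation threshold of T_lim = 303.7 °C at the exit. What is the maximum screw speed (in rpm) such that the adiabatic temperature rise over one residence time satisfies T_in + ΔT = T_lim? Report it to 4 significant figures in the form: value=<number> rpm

Convert throughput: Q = 199.2 kg/h = 199.2/3600 = 0.0553333 kg/s
t_res = M / Q_s = 7.74 / 0.0553333 = 139.88 s
Convert to metres: D = 0.0401 m, h = 0.00853 m
ΔT_a = T_lim − T_in = 303.7 °C − 235.5 °C = 68.2 K
Invert ΔT = ηγ̇²t_res/(ρcp) for γ̇: γ̇_max² = ΔT_a ρ cp / (η t_res) = 68.2·1312·1517 / (467·139.88) = 2077.94 s⁻²
Take the square root: γ̇_max = √(2077.94) = 45.5844 s⁻¹
N_max = γ̇_max·h / (π·D) = 45.5844 · 0.00853 / (π · 0.0401) = 3.08653 rev/s = 185.192 rpm

value=185.2 rpm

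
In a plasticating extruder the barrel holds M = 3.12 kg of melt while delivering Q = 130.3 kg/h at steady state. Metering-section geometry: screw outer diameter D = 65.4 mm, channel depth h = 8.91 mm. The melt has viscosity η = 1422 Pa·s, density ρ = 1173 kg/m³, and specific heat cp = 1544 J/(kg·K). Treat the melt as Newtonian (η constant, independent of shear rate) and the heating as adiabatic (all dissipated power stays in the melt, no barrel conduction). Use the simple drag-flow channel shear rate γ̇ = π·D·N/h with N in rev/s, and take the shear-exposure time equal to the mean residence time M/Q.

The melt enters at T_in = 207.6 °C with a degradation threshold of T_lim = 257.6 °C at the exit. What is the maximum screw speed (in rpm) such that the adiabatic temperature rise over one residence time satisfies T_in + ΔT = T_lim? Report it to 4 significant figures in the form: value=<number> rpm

value=70.72 rpm

Throughput in SI: Q_s = 130.3 kg/h ÷ 3600 s/h = 0.0361944 kg/s
t_res = M / Q_s = 3.12 / 0.0361944 = 86.2011 s
D = 65.4 mm = 0.0654 m;  h = 8.91 mm = 0.00891 m
Allowable rise: ΔT_a = T_lim − T_in = 257.6 − 207.6 = 50 K
γ̇_max² = ΔT_a·ρ·cp/(η·t_res) = 50·1173·1544/(1422·86.2011) = 738.759 s⁻²
Take the square root: γ̇_max = √(738.759) = 27.1801 s⁻¹
N_max = γ̇_max h / (πD) = 27.1801·0.00891/(π·0.0654) = 1.1787 rev/s → ×60 = 70.7217 rpm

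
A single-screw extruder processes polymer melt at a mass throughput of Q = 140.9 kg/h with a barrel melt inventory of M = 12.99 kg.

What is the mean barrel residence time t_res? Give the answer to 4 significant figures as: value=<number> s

value=331.9 s

Throughput in SI: Q_s = 140.9 kg/h ÷ 3600 s/h = 0.0391389 kg/s
t_res = M / Q_s = 12.99 ÷ 0.0391389 = 331.895 s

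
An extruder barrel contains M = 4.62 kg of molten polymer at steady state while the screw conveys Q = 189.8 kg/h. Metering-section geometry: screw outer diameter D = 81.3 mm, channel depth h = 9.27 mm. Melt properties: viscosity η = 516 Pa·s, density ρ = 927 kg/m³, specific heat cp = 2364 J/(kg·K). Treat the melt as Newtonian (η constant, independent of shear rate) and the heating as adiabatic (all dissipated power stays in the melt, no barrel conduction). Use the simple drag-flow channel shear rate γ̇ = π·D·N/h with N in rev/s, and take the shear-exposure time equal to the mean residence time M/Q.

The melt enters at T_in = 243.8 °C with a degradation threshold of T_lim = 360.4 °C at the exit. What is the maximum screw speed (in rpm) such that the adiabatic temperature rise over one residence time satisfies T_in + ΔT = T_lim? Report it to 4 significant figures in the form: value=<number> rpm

Convert throughput: Q = 189.8 kg/h = 189.8/3600 = 0.0527222 kg/s
Mean residence time: t_res = M/Q_s = 4.62 kg / 0.0527222 kg/s = 87.6291 s
Convert to metres: D = 0.0813 m, h = 0.00927 m
ΔT_a = T_lim − T_in = 360.4 °C − 243.8 °C = 116.6 K
γ̇_max² = ΔT_a·ρ·cp/(η·t_res) = 116.6·927·2364/(516·87.6291) = 5651.03 s⁻²
γ̇_max = √5651.03 = 75.1733 s⁻¹
Solve γ̇ = πDN/h for N: N_max = γ̇_max·h/(π·D) = 75.1733 × 0.00927 / (π × 0.0813) = 2.72837 rev/s = 163.702 rpm

value=163.7 rpm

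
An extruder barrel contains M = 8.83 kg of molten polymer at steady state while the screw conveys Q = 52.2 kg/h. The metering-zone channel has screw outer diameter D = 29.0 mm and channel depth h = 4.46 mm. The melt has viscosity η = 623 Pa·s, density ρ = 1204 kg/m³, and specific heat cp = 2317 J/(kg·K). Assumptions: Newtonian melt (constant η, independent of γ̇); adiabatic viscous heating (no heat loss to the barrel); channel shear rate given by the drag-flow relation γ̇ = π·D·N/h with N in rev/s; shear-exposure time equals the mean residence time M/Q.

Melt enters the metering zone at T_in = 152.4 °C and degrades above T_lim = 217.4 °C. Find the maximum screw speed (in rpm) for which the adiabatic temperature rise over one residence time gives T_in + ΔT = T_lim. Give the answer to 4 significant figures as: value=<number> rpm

value=64.21 rpm

Convert throughput: Q = 52.2 kg/h = 52.2/3600 = 0.0145 kg/s
t_res = M / Q_s = 8.83 / 0.0145 = 608.966 s
D = 29.0 mm = 0.029 m;  h = 4.46 mm = 0.00446 m
Allowable rise: ΔT_a = T_lim − T_in = 217.4 − 152.4 = 65 K
γ̇_max² = ΔT_a·ρ·cp / (η·t_res) = [65 × 1204 × 2317] / [623 × 608.966] = 477.953 s⁻²
γ̇_max = sqrt(477.953) = 21.8621 s⁻¹
N_max = γ̇_max·h / (π·D) = 21.8621 · 0.00446 / (π · 0.029) = 1.07024 rev/s = 64.2142 rpm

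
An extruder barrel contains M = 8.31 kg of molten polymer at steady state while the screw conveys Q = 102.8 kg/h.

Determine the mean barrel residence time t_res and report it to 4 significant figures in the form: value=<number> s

Convert throughput: Q = 102.8 kg/h = 102.8/3600 = 0.0285556 kg/s
t_res = M / Q_s = 8.31 ÷ 0.0285556 = 291.012 s

value=291.0 s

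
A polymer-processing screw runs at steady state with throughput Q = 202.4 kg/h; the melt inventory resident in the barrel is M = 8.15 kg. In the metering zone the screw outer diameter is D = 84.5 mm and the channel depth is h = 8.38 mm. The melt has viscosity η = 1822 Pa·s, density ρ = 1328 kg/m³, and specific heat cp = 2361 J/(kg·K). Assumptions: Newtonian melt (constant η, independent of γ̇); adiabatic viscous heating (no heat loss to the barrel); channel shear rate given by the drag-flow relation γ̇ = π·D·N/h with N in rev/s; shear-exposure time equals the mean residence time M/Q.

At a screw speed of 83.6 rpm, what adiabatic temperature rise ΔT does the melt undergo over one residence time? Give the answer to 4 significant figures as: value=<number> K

value=164.1 K

Convert throughput: Q = 202.4 kg/h = 202.4/3600 = 0.0562222 kg/s
Mean residence time: t_res = M/Q_s = 8.15 kg / 0.0562222 kg/s = 144.96 s
D = 84.5 mm = 0.0845 m;  h = 8.38 mm = 0.00838 m;  N = 83.6 rpm / 60 = 1.39333 rev/s
γ̇ = π·D·N / h = π · 0.0845 · 1.39333 / 0.00838 = 44.1385 s⁻¹
ΔT = η·γ̇²·t_res/(ρ·cp) = [1822 × 44.1385² × 144.96] / [1328 × 2361] = 164.112 K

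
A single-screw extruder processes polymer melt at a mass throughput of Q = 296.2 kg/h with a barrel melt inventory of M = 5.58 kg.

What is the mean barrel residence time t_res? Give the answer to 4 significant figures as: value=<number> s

Throughput in SI: Q_s = 296.2 kg/h ÷ 3600 s/h = 0.0822778 kg/s
t_res = M / Q_s = 5.58 ÷ 0.0822778 = 67.819 s

value=67.82 s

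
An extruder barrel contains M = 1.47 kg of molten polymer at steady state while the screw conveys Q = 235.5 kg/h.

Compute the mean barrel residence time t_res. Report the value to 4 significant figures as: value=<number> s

value=22.47 s

Convert throughput: Q = 235.5 kg/h = 235.5/3600 = 0.0654167 kg/s
t_res = M / Q_s = 1.47 ÷ 0.0654167 = 22.4713 s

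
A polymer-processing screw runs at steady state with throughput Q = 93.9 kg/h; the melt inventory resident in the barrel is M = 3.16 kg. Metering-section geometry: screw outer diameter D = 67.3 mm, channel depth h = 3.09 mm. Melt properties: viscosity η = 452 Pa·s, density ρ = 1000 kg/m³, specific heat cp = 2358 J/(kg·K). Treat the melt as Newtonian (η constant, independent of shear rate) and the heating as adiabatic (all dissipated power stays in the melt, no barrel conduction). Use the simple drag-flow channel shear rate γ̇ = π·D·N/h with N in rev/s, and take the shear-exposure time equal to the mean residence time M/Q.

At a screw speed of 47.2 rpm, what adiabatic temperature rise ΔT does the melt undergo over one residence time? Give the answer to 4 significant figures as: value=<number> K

value=67.28 K

Convert throughput: Q = 93.9 kg/h = 93.9/3600 = 0.0260833 kg/s
Mean residence time: t_res = M/Q_s = 3.16 kg / 0.0260833 kg/s = 121.15 s
Geometry in metres: D = 67.3 mm → 0.0673 m, h = 3.09 mm → 0.00309 m; screw speed N = 47.2 rpm = 0.786667 rev/s
γ̇ = π·D·N / h = π · 0.0673 · 0.786667 / 0.00309 = 53.8266 s⁻¹
ΔT = η·γ̇²·t_res/(ρ·cp) = [452 × 53.8266² × 121.15] / [1000 × 2358] = 67.2842 K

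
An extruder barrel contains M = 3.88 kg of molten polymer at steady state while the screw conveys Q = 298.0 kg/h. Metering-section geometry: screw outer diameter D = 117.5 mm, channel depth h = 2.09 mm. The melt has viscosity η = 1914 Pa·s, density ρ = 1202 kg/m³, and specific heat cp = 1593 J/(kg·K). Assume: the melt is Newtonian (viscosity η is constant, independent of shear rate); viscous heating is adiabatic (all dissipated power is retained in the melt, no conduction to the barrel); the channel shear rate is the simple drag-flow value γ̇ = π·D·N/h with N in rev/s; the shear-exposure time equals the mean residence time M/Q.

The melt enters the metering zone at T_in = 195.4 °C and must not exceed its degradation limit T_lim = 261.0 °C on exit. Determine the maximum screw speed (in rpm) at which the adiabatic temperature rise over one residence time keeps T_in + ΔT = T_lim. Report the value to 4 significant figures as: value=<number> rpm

Convert throughput: Q = 298.0 kg/h = 298.0/3600 = 0.0827778 kg/s
t_res = M / Q_s = 3.88 ÷ 0.0827778 = 46.8725 s
Geometry in SI: D = 117.5 mm → 0.1175 m, h = 2.09 mm → 0.00209 m
ΔT_a = T_lim − T_in = 261.0 °C − 195.4 °C = 65.6 K
Invert ΔT = ηγ̇²t_res/(ρcp) for γ̇: γ̇_max² = ΔT_a ρ cp / (η t_res) = 65.6·1202·1593 / (1914·46.8725) = 1400.12 s⁻²
Take the square root: γ̇_max = √(1400.12) = 37.4181 s⁻¹
N_max = γ̇_max h / (πD) = 37.4181·0.00209/(π·0.1175) = 0.211856 rev/s → ×60 = 12.7114 rpm

value=12.71 rpm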